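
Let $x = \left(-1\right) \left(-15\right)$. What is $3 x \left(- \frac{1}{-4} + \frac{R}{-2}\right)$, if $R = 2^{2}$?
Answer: $- \frac{315}{4} \approx -78.75$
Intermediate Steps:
$R = 4$
$x = 15$
$3 x \left(- \frac{1}{-4} + \frac{R}{-2}\right) = 3 \cdot 15 \left(- \frac{1}{-4} + \frac{4}{-2}\right) = 45 \left(\left(-1\right) \left(- \frac{1}{4}\right) + 4 \left(- \frac{1}{2}\right)\right) = 45 \left(\frac{1}{4} - 2\right) = 45 \left(- \frac{7}{4}\right) = - \frac{315}{4}$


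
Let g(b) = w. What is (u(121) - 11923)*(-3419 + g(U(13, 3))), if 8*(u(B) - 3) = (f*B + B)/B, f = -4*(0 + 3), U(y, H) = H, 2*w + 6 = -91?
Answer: 661397885/16 ≈ 4.1337e+7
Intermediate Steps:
w = -97/2 (w = -3 + (1/2)*(-91) = -3 - 91/2 = -97/2 ≈ -48.500)
g(b) = -97/2
f = -12 (f = -4*3 = -12)
u(B) = 13/8 (u(B) = 3 + ((-12*B + B)/B)/8 = 3 + ((-11*B)/B)/8 = 3 + (1/8)*(-11) = 3 - 11/8 = 13/8)
(u(121) - 11923)*(-3419 + g(U(13, 3))) = (13/8 - 11923)*(-3419 - 97/2) = -95371/8*(-6935/2) = 661397885/16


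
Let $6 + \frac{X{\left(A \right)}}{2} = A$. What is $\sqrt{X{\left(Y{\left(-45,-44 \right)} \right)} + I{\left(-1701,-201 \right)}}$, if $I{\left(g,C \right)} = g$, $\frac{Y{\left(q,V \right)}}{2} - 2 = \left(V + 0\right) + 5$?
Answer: $i \sqrt{1861} \approx 43.139 i$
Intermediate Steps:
$Y{\left(q,V \right)} = 14 + 2 V$ ($Y{\left(q,V \right)} = 4 + 2 \left(\left(V + 0\right) + 5\right) = 4 + 2 \left(V + 5\right) = 4 + 2 \left(5 + V\right) = 4 + \left(10 + 2 V\right) = 14 + 2 V$)
$X{\left(A \right)} = -12 + 2 A$
$\sqrt{X{\left(Y{\left(-45,-44 \right)} \right)} + I{\left(-1701,-201 \right)}} = \sqrt{\left(-12 + 2 \left(14 + 2 \left(-44\right)\right)\right) - 1701} = \sqrt{\left(-12 + 2 \left(14 - 88\right)\right) - 1701} = \sqrt{\left(-12 + 2 \left(-74\right)\right) - 1701} = \sqrt{\left(-12 - 148\right) - 1701} = \sqrt{-160 - 1701} = \sqrt{-1861} = i \sqrt{1861}$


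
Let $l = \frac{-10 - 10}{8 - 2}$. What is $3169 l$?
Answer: $- \frac{31690}{3} \approx -10563.0$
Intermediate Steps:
$l = - \frac{10}{3}$ ($l = - \frac{20}{6} = \left(-20\right) \frac{1}{6} = - \frac{10}{3} \approx -3.3333$)
$3169 l = 3169 \left(- \frac{10}{3}\right) = - \frac{31690}{3}$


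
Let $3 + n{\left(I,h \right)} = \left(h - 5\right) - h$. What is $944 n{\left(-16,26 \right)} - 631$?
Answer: $-8183$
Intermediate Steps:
$n{\left(I,h \right)} = -8$ ($n{\left(I,h \right)} = -3 + \left(\left(h - 5\right) - h\right) = -3 + \left(\left(-5 + h\right) - h\right) = -3 - 5 = -8$)
$944 n{\left(-16,26 \right)} - 631 = 944 \left(-8\right) - 631 = -7552 - 631 = -8183$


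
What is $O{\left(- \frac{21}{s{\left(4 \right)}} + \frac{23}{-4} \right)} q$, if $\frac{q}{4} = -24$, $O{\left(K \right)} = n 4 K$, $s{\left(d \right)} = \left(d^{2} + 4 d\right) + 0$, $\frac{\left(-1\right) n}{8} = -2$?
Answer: $39360$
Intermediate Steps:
$n = 16$ ($n = \left(-8\right) \left(-2\right) = 16$)
$s{\left(d \right)} = d^{2} + 4 d$
$O{\left(K \right)} = 64 K$ ($O{\left(K \right)} = 16 \cdot 4 K = 64 K$)
$q = -96$ ($q = 4 \left(-24\right) = -96$)
$O{\left(- \frac{21}{s{\left(4 \right)}} + \frac{23}{-4} \right)} q = 64 \left(- \frac{21}{4 \left(4 + 4\right)} + \frac{23}{-4}\right) \left(-96\right) = 64 \left(- \frac{21}{4 \cdot 8} + 23 \left(- \frac{1}{4}\right)\right) \left(-96\right) = 64 \left(- \frac{21}{32} - \frac{23}{4}\right) \left(-96\right) = 64 \left(- \frac{205}{32}\right) \left(-96\right) = \left(-410\right) \left(-96\right) = 39360$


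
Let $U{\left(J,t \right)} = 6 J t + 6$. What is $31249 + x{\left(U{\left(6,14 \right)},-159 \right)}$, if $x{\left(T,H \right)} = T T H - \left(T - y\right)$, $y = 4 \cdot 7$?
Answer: $-41325133$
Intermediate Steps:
$y = 28$
$U{\left(J,t \right)} = 6 + 6 J t$ ($U{\left(J,t \right)} = 6 J t + 6 = 6 + 6 J t$)
$x{\left(T,H \right)} = 28 - T + H T^{2}$ ($x{\left(T,H \right)} = T T H - \left(-28 + T\right) = T^{2} H - \left(-28 + T\right) = H T^{2} - \left(-28 + T\right) = 28 - T + H T^{2}$)
$31249 + x{\left(U{\left(6,14 \right)},-159 \right)} = 31249 - \left(-22 + 159 \left(6 + 6 \cdot 6 \cdot 14\right)^{2} + 6 \cdot 6 \cdot 14\right) = 31249 - \left(482 + 159 \left(6 + 504\right)^{2}\right) = 31249 - \left(482 + 41355900\right) = 31249 - 41356382 = -41325133$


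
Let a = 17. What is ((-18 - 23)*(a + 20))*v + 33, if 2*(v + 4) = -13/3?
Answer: 56327/6 ≈ 9387.8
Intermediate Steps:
v = -37/6 (v = -4 + (-13/3)/2 = -4 + (-1*13/3)/2 = -4 + (½)*(-13/3) = -4 - 13/6 = -37/6 ≈ -6.1667)
((-18 - 23)*(a + 20))*v + 33 = ((-18 - 23)*(17 + 20))*(-37/6) + 33 = -41*37*(-37/6) + 33 = -1517*(-37/6) + 33 = 56129/6 + 33 = 56327/6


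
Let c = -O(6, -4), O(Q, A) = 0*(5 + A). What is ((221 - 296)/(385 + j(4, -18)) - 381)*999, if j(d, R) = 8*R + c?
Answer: -91804104/241 ≈ -3.8093e+5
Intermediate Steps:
O(Q, A) = 0
c = 0 (c = -1*0 = 0)
j(d, R) = 8*R (j(d, R) = 8*R + 0 = 8*R)
((221 - 296)/(385 + j(4, -18)) - 381)*999 = ((221 - 296)/(385 + 8*(-18)) - 381)*999 = (-75/(385 - 144) - 381)*999 = (-75/241 - 381)*999 = -91896/241*999 = -91804104/241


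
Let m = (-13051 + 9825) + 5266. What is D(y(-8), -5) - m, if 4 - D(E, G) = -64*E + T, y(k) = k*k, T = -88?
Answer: 2148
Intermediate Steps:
y(k) = k**2
D(E, G) = 92 + 64*E (D(E, G) = 4 - (-64*E - 88) = 4 - (-88 - 64*E) = 4 + (88 + 64*E) = 92 + 64*E)
m = 2040 (m = -3226 + 5266 = 2040)
D(y(-8), -5) - m = (92 + 64*(-8)**2) - 1*2040 = (92 + 64*64) - 2040 = (92 + 4096) - 2040 = 4188 - 2040 = 2148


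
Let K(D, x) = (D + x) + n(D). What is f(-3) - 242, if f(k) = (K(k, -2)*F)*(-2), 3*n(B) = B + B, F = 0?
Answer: -242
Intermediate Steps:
n(B) = 2*B/3 (n(B) = (B + B)/3 = (2*B)/3 = 2*B/3)
K(D, x) = x + 5*D/3 (K(D, x) = (D + x) + 2*D/3 = x + 5*D/3)
f(k) = 0 (f(k) = ((-2 + 5*k/3)*0)*(-2) = 0*(-2) = 0)
f(-3) - 242 = 0 - 242 = -242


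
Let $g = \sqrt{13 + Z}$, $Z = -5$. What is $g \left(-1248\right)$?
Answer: $- 2496 \sqrt{2} \approx -3529.9$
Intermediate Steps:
$g = 2 \sqrt{2}$ ($g = \sqrt{13 - 5} = \sqrt{8} = 2 \sqrt{2} \approx 2.8284$)
$g \left(-1248\right) = 2 \sqrt{2} \left(-1248\right) = - 2496 \sqrt{2}$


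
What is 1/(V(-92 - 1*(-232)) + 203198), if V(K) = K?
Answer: 1/203338 ≈ 4.9179e-6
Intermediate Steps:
1/(V(-92 - 1*(-232)) + 203198) = 1/((-92 - 1*(-232)) + 203198) = 1/((-92 + 232) + 203198) = 1/(140 + 203198) = 1/203338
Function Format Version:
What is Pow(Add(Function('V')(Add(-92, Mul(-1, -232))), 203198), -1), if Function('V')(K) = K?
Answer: Rational(1, 203338) ≈ 4.9179e-6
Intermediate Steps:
Pow(Add(Function('V')(Add(-92, Mul(-1, -232))), 203198), -1) = Pow(Add(Add(-92, Mul(-1, -232)), 203198), -1) = Pow(Add(Add(-92, 232), 203198), -1) = Pow(Add(140, 203198), -1) = Pow(203338, -1) = Rational(1, 203338)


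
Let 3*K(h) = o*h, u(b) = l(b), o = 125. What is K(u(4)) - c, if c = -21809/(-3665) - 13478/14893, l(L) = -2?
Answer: -14471924951/163748535 ≈ -88.379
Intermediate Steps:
u(b) = -2
K(h) = 125*h/3 (K(h) = (125*h)/3 = 125*h/3)
c = 275404567/54582845 (c = -21809*(-1/3665) - 13478*1/14893 = 21809/3665 - 13478/14893 = 275404567/54582845 ≈ 5.0456)
K(u(4)) - c = (125/3)*(-2) - 1*275404567/54582845 = -250/3 - 275404567/54582845 = -14471924951/163748535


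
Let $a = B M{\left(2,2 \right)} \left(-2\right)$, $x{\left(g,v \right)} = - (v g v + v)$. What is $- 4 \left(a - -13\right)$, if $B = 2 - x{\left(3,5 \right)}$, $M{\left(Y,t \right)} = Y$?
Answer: $1260$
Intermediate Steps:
$x{\left(g,v \right)} = - v - g v^{2}$ ($x{\left(g,v \right)} = - (g v v + v) = - (g v^{2} + v) = - (v + g v^{2}) = - v - g v^{2}$)
$B = 82$ ($B = 2 - \left(-1\right) 5 \left(1 + 3 \cdot 5\right) = 2 - \left(-1\right) 5 \left(1 + 15\right) = 2 - \left(-1\right) 5 \cdot 16 = 2 - -80 = 2 + 80 = 82$)
$a = -328$ ($a = 82 \cdot 2 \left(-2\right) = 164 \left(-2\right) = -328$)
$- 4 \left(a - -13\right) = - 4 \left(-328 - -13\right) = - 4 \left(-328 + 13\right) = \left(-4\right) \left(-315\right) = 1260$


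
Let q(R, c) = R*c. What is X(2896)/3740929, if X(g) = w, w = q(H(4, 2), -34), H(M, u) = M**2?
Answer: -544/3740929 ≈ -0.00014542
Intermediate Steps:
w = -544 (w = 4**2*(-34) = 16*(-34) = -544)
X(g) = -544
X(2896)/3740929 = -544/3740929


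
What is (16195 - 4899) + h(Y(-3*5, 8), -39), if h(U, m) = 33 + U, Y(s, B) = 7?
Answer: 11336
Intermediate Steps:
(16195 - 4899) + h(Y(-3*5, 8), -39) = (16195 - 4899) + (33 + 7) = 11296 + 40 = 11336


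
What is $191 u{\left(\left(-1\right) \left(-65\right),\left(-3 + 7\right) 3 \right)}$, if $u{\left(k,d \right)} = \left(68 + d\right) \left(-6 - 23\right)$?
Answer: $-443120$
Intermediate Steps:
$u{\left(k,d \right)} = -1972 - 29 d$ ($u{\left(k,d \right)} = \left(68 + d\right) \left(-29\right) = -1972 - 29 d$)
$191 u{\left(\left(-1\right) \left(-65\right),\left(-3 + 7\right) 3 \right)} = 191 \left(-1972 - 29 \left(-3 + 7\right) 3\right) = 191 \left(-1972 - 29 \cdot 4 \cdot 3\right) = 191 \left(-1972 - 348\right) = 191 \left(-2320\right) = -443120$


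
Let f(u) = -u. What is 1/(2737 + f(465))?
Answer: 1/2272 ≈ 0.00044014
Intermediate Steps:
1/(2737 + f(465)) = 1/(2737 - 1*465) = 1/(2737 - 465) = 1/2272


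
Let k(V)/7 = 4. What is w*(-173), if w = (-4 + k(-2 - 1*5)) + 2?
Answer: -4498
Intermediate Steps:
k(V) = 28 (k(V) = 7*4 = 28)
w = 26 (w = (-4 + 28) + 2 = 24 + 2 = 26)
w*(-173) = 26*(-173) = -4498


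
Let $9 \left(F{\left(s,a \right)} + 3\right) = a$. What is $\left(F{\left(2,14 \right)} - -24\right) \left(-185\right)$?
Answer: $- \frac{37555}{9} \approx -4172.8$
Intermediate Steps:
$F{\left(s,a \right)} = -3 + \frac{a}{9}$
$\left(F{\left(2,14 \right)} - -24\right) \left(-185\right) = \left(\left(-3 + \frac{1}{9} \cdot 14\right) - -24\right) \left(-185\right) = \left(\left(-3 + \frac{14}{9}\right) + 24\right) \left(-185\right) = \left(- \frac{13}{9} + 24\right) \left(-185\right) = \frac{203}{9} \left(-185\right) = - \frac{37555}{9}$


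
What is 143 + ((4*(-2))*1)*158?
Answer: -1121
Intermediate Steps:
143 + ((4*(-2))*1)*158 = 143 - 8*1*158 = 143 - 8*158 = 143 - 1264 = -1121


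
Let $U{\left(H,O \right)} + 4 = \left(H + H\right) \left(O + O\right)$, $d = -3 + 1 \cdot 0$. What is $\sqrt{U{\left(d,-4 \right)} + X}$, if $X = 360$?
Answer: $2 \sqrt{101} \approx 20.1$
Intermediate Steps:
$d = -3$ ($d = -3 + 0 = -3$)
$U{\left(H,O \right)} = -4 + 4 H O$ ($U{\left(H,O \right)} = -4 + \left(H + H\right) \left(O + O\right) = -4 + 2 H 2 O = -4 + 4 H O$)
$\sqrt{U{\left(d,-4 \right)} + X} = \sqrt{\left(-4 + 4 \left(-3\right) \left(-4\right)\right) + 360} = \sqrt{\left(-4 + 48\right) + 360} = \sqrt{44 + 360} = \sqrt{404} = 2 \sqrt{101}$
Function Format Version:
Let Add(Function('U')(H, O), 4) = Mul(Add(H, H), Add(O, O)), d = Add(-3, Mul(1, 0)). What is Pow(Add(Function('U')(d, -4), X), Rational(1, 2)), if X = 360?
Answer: Mul(2, Pow(101, Rational(1, 2))) ≈ 20.100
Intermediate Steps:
d = -3 (d = Add(-3, 0) = -3)
Function('U')(H, O) = Add(-4, Mul(4, H, O)) (Function('U')(H, O) = Add(-4, Mul(Add(H, H), Add(O, O))) = Add(-4, Mul(Mul(2, H), Mul(2, O))) = Add(-4, Mul(4, H, O)))
Pow(Add(Function('U')(d, -4), X), Rational(1, 2)) = Pow(Add(Add(-4, Mul(4, -3, -4)), 360), Rational(1, 2)) = Pow(Add(Add(-4, 48), 360), Rational(1, 2)) = Pow(Add(44, 360), Rational(1, 2)) = Pow(404, Rational(1, 2)) = Mul(2, Pow(101, Rational(1, 2)))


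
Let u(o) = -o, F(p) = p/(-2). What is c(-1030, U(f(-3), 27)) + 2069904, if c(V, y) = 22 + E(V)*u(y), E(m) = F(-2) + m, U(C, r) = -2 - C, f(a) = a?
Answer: 2070955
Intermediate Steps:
F(p) = -p/2 (F(p) = p*(-1/2) = -p/2)
E(m) = 1 + m (E(m) = -1/2*(-2) + m = 1 + m)
c(V, y) = 22 - y*(1 + V) (c(V, y) = 22 + (1 + V)*(-y) = 22 - y*(1 + V))
c(-1030, U(f(-3), 27)) + 2069904 = (22 - (-2 - 1*(-3))*(1 - 1030)) + 2069904 = (22 - 1*(-2 + 3)*(-1029)) + 2069904 = (22 - 1*1*(-1029)) + 2069904 = (22 + 1029) + 2069904 = 1051 + 2069904 = 2070955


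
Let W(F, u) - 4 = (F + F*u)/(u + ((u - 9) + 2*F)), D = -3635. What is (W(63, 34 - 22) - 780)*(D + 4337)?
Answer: -25411698/47 ≈ -5.4067e+5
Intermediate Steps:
W(F, u) = 4 + (F + F*u)/(-9 + 2*F + 2*u) (W(F, u) = 4 + (F + F*u)/(u + ((u - 9) + 2*F)) = 4 + (F + F*u)/(u + ((-9 + u) + 2*F)) = 4 + (F + F*u)/(u + (-9 + u + 2*F)) = 4 + (F + F*u)/(-9 + 2*F + 2*u))
(W(63, 34 - 22) - 780)*(D + 4337) = ((-36 + 8*(34 - 22) + 9*63 + 63*(34 - 22))/(-9 + 2*63 + 2*(34 - 22)) - 780)*(-3635 + 4337) = ((-36 + 8*12 + 567 + 63*12)/(-9 + 126 + 2*12) - 780)*702 = ((-36 + 96 + 567 + 756)/(-9 + 126 + 24) - 780)*702 = (1383/141 - 780)*702 = ((1/141)*1383 - 780)*702 = (461/47 - 780)*702 = -36199/47*702 = -25411698/47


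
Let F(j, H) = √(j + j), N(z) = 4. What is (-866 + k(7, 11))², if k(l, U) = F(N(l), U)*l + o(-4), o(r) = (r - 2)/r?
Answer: 2991009/4 - 24206*√2 ≈ 7.1352e+5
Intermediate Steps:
F(j, H) = √2*√j (F(j, H) = √(2*j) = √2*√j)
o(r) = (-2 + r)/r
k(l, U) = 3/2 + 2*l*√2 (k(l, U) = (√2*√4)*l + (-2 - 4)/(-4) = (√2*2)*l - ¼*(-6) = (2*√2)*l + 3/2 = 2*l*√2 + 3/2 = 3/2 + 2*l*√2)
(-866 + k(7, 11))² = (-866 + (3/2 + 2*7*√2))² = (-866 + (3/2 + 14*√2))² = (-1729/2 + 14*√2)²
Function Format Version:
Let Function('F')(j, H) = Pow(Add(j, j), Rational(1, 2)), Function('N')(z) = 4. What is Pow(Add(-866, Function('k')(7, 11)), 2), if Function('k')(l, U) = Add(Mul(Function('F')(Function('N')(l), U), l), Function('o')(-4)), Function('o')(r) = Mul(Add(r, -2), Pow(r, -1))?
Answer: Add(Rational(2991009, 4), Mul(-24206, Pow(2, Rational(1, 2)))) ≈ 7.1352e+5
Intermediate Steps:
Function('F')(j, H) = Mul(Pow(2, Rational(1, 2)), Pow(j, Rational(1, 2))) (Function('F')(j, H) = Pow(Mul(2, j), Rational(1, 2)) = Mul(Pow(2, Rational(1, 2)), Pow(j, Rational(1, 2))))
Function('o')(r) = Mul(Pow(r, -1), Add(-2, r)) (Function('o')(r) = Mul(Add(-2, r), Pow(r, -1)) = Mul(Pow(r, -1), Add(-2, r)))
Function('k')(l, U) = Add(Rational(3, 2), Mul(2, l, Pow(2, Rational(1, 2)))) (Function('k')(l, U) = Add(Mul(Mul(Pow(2, Rational(1, 2)), Pow(4, Rational(1, 2))), l), Mul(Pow(-4, -1), Add(-2, -4))) = Add(Mul(Mul(Pow(2, Rational(1, 2)), 2), l), Mul(Rational(-1, 4), -6)) = Add(Mul(Mul(2, Pow(2, Rational(1, 2))), l), Rational(3, 2)) = Add(Mul(2, l, Pow(2, Rational(1, 2))), Rational(3, 2)) = Add(Rational(3, 2), Mul(2, l, Pow(2, Rational(1, 2)))))
Pow(Add(-866, Function('k')(7, 11)), 2) = Pow(Add(-866, Add(Rational(3, 2), Mul(2, 7, Pow(2, Rational(1, 2))))), 2) = Pow(Add(-866, Add(Rational(3, 2), Mul(14, Pow(2, Rational(1, 2))))), 2) = Pow(Add(Rational(-1729, 2), Mul(14, Pow(2, Rational(1, 2)))), 2)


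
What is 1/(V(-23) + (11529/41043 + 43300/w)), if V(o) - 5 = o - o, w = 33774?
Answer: 533559/3501722 ≈ 0.15237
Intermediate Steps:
V(o) = 5 (V(o) = 5 + (o - o) = 5 + 0 = 5)
1/(V(-23) + (11529/41043 + 43300/w)) = 1/(5 + (11529/41043 + 43300/33774)) = 1/(5 + (11529*(1/41043) + 43300*(1/33774))) = 1/(5 + (3843/13681 + 50/39)) = 1/(5 + 833927/533559) = 1/(3501722/533559) = 533559/3501722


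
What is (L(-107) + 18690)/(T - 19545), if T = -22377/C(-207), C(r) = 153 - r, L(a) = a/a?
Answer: -2242920/2352859 ≈ -0.95327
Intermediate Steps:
L(a) = 1
T = -7459/120 (T = -22377/(153 - 1*(-207)) = -22377/(153 + 207) = -22377/360 = -22377*1/360 = -7459/120 ≈ -62.158)
(L(-107) + 18690)/(T - 19545) = (1 + 18690)/(-7459/120 - 19545) = 18691/(-2352859/120) = 18691*(-120/2352859) = -2242920/2352859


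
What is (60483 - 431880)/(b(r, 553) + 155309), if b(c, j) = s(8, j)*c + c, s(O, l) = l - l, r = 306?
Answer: -371397/155615 ≈ -2.3866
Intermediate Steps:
s(O, l) = 0
b(c, j) = c (b(c, j) = 0*c + c = 0 + c = c)
(60483 - 431880)/(b(r, 553) + 155309) = (60483 - 431880)/(306 + 155309) = -371397/155615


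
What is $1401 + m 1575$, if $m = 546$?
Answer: $861351$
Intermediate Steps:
$1401 + m 1575 = 1401 + 546 \cdot 1575 = 1401 + 859950 = 861351$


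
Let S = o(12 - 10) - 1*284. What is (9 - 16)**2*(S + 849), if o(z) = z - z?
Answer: 27685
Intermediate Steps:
o(z) = 0
S = -284 (S = 0 - 1*284 = 0 - 284 = -284)
(9 - 16)**2*(S + 849) = (9 - 16)**2*(-284 + 849) = (-7)**2*565 = 49*565 = 27685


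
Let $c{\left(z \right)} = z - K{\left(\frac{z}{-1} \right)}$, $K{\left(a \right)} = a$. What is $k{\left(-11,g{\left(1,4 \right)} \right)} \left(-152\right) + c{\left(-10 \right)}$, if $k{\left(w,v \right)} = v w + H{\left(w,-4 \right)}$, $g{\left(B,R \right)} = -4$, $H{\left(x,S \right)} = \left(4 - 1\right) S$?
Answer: $-4884$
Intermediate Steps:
$c{\left(z \right)} = 2 z$ ($c{\left(z \right)} = z - \frac{z}{-1} = z - z \left(-1\right) = z - - z = z + z = 2 z$)
$H{\left(x,S \right)} = 3 S$
$k{\left(w,v \right)} = -12 + v w$ ($k{\left(w,v \right)} = v w + 3 \left(-4\right) = v w - 12 = -12 + v w$)
$k{\left(-11,g{\left(1,4 \right)} \right)} \left(-152\right) + c{\left(-10 \right)} = \left(-12 - -44\right) \left(-152\right) + 2 \left(-10\right) = \left(-12 + 44\right) \left(-152\right) - 20 = 32 \left(-152\right) - 20 = -4864 - 20 = -4884$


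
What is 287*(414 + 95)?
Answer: 146083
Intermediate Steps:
287*(414 + 95) = 287*509 = 146083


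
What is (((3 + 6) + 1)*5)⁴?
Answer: 6250000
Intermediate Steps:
(((3 + 6) + 1)*5)⁴ = ((9 + 1)*5)⁴ = (10*5)⁴ = 50⁴ = 6250000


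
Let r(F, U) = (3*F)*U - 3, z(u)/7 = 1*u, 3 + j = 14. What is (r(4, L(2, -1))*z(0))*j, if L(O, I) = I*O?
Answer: 0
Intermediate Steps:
j = 11 (j = -3 + 14 = 11)
z(u) = 7*u (z(u) = 7*(1*u) = 7*u)
r(F, U) = -3 + 3*F*U (r(F, U) = 3*F*U - 3 = -3 + 3*F*U)
(r(4, L(2, -1))*z(0))*j = ((-3 + 3*4*(-1*2))*(7*0))*11 = ((-3 + 3*4*(-2))*0)*11 = ((-3 - 24)*0)*11 = -27*0*11 = 0*11 = 0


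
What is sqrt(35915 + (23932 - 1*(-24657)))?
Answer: 2*sqrt(21126) ≈ 290.70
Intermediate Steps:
sqrt(35915 + (23932 - 1*(-24657))) = sqrt(35915 + (23932 + 24657)) = sqrt(35915 + 48589) = sqrt(84504) = 2*sqrt(21126)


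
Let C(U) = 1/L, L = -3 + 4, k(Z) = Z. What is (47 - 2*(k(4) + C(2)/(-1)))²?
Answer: 1681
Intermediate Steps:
L = 1
C(U) = 1 (C(U) = 1/1 = 1)
(47 - 2*(k(4) + C(2)/(-1)))² = (47 - 2*(4 + 1/(-1)))² = (47 - 2*(4 + 1*(-1)))² = (47 - 2*(4 - 1))² = (47 - 2*3)² = (47 - 6)² = 41² = 1681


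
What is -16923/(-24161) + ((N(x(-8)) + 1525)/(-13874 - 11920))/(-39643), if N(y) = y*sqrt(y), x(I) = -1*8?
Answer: 17304676590791/24705867806262 - 8*I*sqrt(2)/511275771 ≈ 0.70043 - 2.2128e-8*I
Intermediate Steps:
x(I) = -8
N(y) = y**(3/2)
-16923/(-24161) + ((N(x(-8)) + 1525)/(-13874 - 11920))/(-39643) = -16923/(-24161) + (((-8)**(3/2) + 1525)/(-13874 - 11920))/(-39643) = -16923*(-1/24161) + ((-16*I*sqrt(2) + 1525)/(-25794))*(-1/39643) = 16923/24161 + ((1525 - 16*I*sqrt(2))*(-1/25794))*(-1/39643) = 16923/24161 + (-1525/25794 + 8*I*sqrt(2)/12897)*(-1/39643) = 16923/24161 + (1525/1022551542 - 8*I*sqrt(2)/511275771) = 17304676590791/24705867806262 - 8*I*sqrt(2)/511275771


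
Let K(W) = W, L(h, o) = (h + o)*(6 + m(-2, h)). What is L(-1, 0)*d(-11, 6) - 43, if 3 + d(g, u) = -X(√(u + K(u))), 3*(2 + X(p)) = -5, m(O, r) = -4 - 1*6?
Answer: -121/3 ≈ -40.333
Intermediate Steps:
m(O, r) = -10 (m(O, r) = -4 - 6 = -10)
L(h, o) = -4*h - 4*o (L(h, o) = (h + o)*(6 - 10) = (h + o)*(-4) = -4*h - 4*o)
X(p) = -11/3 (X(p) = -2 + (⅓)*(-5) = -2 - 5/3 = -11/3)
d(g, u) = ⅔ (d(g, u) = -3 - 1*(-11/3) = -3 + 11/3 = ⅔)
L(-1, 0)*d(-11, 6) - 43 = (-4*(-1) - 4*0)*(⅔) - 43 = (4 + 0)*(⅔) - 43 = 4*(⅔) - 43 = 8/3 - 43 = -121/3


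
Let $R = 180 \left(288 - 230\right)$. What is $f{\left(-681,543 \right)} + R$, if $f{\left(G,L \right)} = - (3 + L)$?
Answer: $9894$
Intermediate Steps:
$f{\left(G,L \right)} = -3 - L$
$R = 10440$ ($R = 180 \cdot 58 = 10440$)
$f{\left(-681,543 \right)} + R = \left(-3 - 543\right) + 10440 = -546 + 10440 = 9894$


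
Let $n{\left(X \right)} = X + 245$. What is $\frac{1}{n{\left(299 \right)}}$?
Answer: $\frac{1}{544} \approx 0.0018382$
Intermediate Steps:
$n{\left(X \right)} = 245 + X$
$\frac{1}{n{\left(299 \right)}} = \frac{1}{245 + 299} = \frac{1}{544}$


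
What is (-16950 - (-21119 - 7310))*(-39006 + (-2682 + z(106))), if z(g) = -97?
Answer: -479650015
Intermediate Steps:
(-16950 - (-21119 - 7310))*(-39006 + (-2682 + z(106))) = (-16950 - (-21119 - 7310))*(-39006 + (-2682 - 97)) = (-16950 - 1*(-28429))*(-39006 - 2779) = (-16950 + 28429)*(-41785) = 11479*(-41785) = -479650015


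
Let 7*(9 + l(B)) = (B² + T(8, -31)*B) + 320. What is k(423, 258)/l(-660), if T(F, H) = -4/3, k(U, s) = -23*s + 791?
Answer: -5143/62391 ≈ -0.082432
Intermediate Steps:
k(U, s) = 791 - 23*s
T(F, H) = -4/3 (T(F, H) = -4*⅓ = -4/3)
l(B) = 257/7 - 4*B/21 + B²/7 (l(B) = -9 + ((B² - 4*B/3) + 320)/7 = -9 + (320 + B² - 4*B/3)/7 = -9 + (320/7 - 4*B/21 + B²/7) = 257/7 - 4*B/21 + B²/7)
k(423, 258)/l(-660) = (791 - 23*258)/(257/7 - 4/21*(-660) + (⅐)*(-660)²) = (791 - 5934)/(257/7 + 880/7 + (⅐)*435600) = -5143/(257/7 + 880/7 + 435600/7) = -5143/62391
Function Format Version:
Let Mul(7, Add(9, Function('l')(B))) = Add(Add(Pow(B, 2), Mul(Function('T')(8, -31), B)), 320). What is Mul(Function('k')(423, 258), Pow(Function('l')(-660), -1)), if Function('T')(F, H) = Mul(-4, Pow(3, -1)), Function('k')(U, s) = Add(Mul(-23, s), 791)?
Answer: Rational(-5143, 62391) ≈ -0.082432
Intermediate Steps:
Function('k')(U, s) = Add(791, Mul(-23, s))
Function('T')(F, H) = Rational(-4, 3) (Function('T')(F, H) = Mul(-4, Rational(1, 3)) = Rational(-4, 3))
Function('l')(B) = Add(Rational(257, 7), Mul(Rational(-4, 21), B), Mul(Rational(1, 7), Pow(B, 2))) (Function('l')(B) = Add(-9, Mul(Rational(1, 7), Add(Add(Pow(B, 2), Mul(Rational(-4, 3), B)), 320))) = Add(-9, Mul(Rational(1, 7), Add(320, Pow(B, 2), Mul(Rational(-4, 3), B)))) = Add(-9, Add(Rational(320, 7), Mul(Rational(-4, 21), B), Mul(Rational(1, 7), Pow(B, 2)))) = Add(Rational(257, 7), Mul(Rational(-4, 21), B), Mul(Rational(1, 7), Pow(B, 2))))
Mul(Function('k')(423, 258), Pow(Function('l')(-660), -1)) = Mul(Add(791, Mul(-23, 258)), Pow(Add(Rational(257, 7), Mul(Rational(-4, 21), -660), Mul(Rational(1, 7), Pow(-660, 2))), -1)) = Mul(Add(791, -5934), Pow(Add(Rational(257, 7), Rational(880, 7), Mul(Rational(1, 7), 435600)), -1)) = Mul(-5143, Pow(Add(Rational(257, 7), Rational(880, 7), Rational(435600, 7)), -1)) = Mul(-5143, Pow(62391, -1)) = Mul(-5143, Rational(1, 62391)) = Rational(-5143, 62391)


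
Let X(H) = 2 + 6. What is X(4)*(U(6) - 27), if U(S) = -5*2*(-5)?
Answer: 184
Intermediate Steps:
U(S) = 50 (U(S) = -10*(-5) = 50)
X(H) = 8
X(4)*(U(6) - 27) = 8*(50 - 27) = 8*23 = 184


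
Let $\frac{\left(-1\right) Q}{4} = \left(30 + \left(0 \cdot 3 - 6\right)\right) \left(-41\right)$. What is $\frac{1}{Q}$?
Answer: $\frac{1}{3936} \approx 0.00025406$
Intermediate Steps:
$Q = 3936$ ($Q = - 4 \left(30 + \left(0 \cdot 3 - 6\right)\right) \left(-41\right) = - 4 \left(30 + \left(0 - 6\right)\right) \left(-41\right) = - 4 \left(30 - 6\right) \left(-41\right) = - 4 \cdot 24 \left(-41\right) = \left(-4\right) \left(-984\right) = 3936$)
$\frac{1}{Q} = \frac{1}{3936}$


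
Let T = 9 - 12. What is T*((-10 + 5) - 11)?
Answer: 48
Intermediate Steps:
T = -3
T*((-10 + 5) - 11) = -3*((-10 + 5) - 11) = -3*(-5 - 11) = -3*(-16) = 48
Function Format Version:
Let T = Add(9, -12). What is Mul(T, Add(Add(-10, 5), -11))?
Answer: 48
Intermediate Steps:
T = -3
Mul(T, Add(Add(-10, 5), -11)) = Mul(-3, Add(Add(-10, 5), -11)) = Mul(-3, Add(-5, -11)) = Mul(-3, -16) = 48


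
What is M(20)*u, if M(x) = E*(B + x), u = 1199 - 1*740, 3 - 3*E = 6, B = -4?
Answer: -7344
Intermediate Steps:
E = -1 (E = 1 - 1/3*6 = 1 - 2 = -1)
u = 459 (u = 1199 - 740 = 459)
M(x) = 4 - x (M(x) = -(-4 + x) = 4 - x)
M(20)*u = (4 - 1*20)*459 = (4 - 20)*459 = -16*459 = -7344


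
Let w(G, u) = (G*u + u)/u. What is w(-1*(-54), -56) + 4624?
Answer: 4679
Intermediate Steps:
w(G, u) = (u + G*u)/u
w(-1*(-54), -56) + 4624 = (1 - 1*(-54)) + 4624 = (1 + 54) + 4624 = 55 + 4624 = 4679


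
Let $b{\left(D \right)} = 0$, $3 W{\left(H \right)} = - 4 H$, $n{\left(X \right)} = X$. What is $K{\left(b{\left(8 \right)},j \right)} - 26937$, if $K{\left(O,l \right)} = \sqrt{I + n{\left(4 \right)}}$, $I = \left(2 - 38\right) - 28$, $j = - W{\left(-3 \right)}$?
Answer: $-26937 + 2 i \sqrt{15} \approx -26937.0 + 7.746 i$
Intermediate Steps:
$W{\left(H \right)} = - \frac{4 H}{3}$ ($W{\left(H \right)} = \frac{\left(-4\right) H}{3} = - \frac{4 H}{3}$)
$j = -4$ ($j = - \frac{\left(-4\right) \left(-3\right)}{3} = \left(-1\right) 4 = -4$)
$I = -64$ ($I = -36 - 28 = -64$)
$K{\left(O,l \right)} = 2 i \sqrt{15}$ ($K{\left(O,l \right)} = \sqrt{-64 + 4} = \sqrt{-60} = 2 i \sqrt{15}$)
$K{\left(b{\left(8 \right)},j \right)} - 26937 = 2 i \sqrt{15} - 26937 = -26937 + 2 i \sqrt{15}$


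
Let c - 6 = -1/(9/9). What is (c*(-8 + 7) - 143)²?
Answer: 21904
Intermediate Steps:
c = 5 (c = 6 - 1/(9/9) = 6 - 1/(9*(⅑)) = 6 - 1/1 = 6 - 1*1 = 6 - 1 = 5)
(c*(-8 + 7) - 143)² = (5*(-8 + 7) - 143)² = (5*(-1) - 143)² = (-5 - 143)² = (-148)² = 21904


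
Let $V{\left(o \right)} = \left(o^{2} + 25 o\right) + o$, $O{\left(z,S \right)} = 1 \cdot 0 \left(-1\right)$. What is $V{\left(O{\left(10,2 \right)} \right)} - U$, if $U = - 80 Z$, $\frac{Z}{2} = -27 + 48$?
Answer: $3360$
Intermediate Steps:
$O{\left(z,S \right)} = 0$ ($O{\left(z,S \right)} = 0 \left(-1\right) = 0$)
$V{\left(o \right)} = o^{2} + 26 o$
$Z = 42$ ($Z = 2 \left(-27 + 48\right) = 2 \cdot 21 = 42$)
$U = -3360$ ($U = \left(-80\right) 42 = -3360$)
$V{\left(O{\left(10,2 \right)} \right)} - U = 0 \left(26 + 0\right) - -3360 = 0 \cdot 26 + 3360 = 0 + 3360 = 3360$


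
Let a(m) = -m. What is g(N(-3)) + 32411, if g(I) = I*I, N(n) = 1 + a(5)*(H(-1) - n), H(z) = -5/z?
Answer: 33932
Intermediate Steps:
N(n) = -24 + 5*n (N(n) = 1 + (-1*5)*(-5/(-1) - n) = 1 - 5*(-5*(-1) - n) = 1 - 5*(5 - n) = 1 + (-25 + 5*n) = -24 + 5*n)
g(I) = I²
g(N(-3)) + 32411 = (-24 + 5*(-3))² + 32411 = (-24 - 15)² + 32411 = (-39)² + 32411 = 1521 + 32411 = 33932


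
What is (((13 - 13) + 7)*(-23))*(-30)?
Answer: 4830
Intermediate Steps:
(((13 - 13) + 7)*(-23))*(-30) = ((0 + 7)*(-23))*(-30) = (7*(-23))*(-30) = -161*(-30) = 4830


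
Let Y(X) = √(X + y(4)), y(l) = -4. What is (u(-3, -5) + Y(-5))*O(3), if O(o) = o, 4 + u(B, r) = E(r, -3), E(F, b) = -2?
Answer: -18 + 9*I ≈ -18.0 + 9.0*I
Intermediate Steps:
u(B, r) = -6 (u(B, r) = -4 - 2 = -6)
Y(X) = √(-4 + X) (Y(X) = √(X - 4) = √(-4 + X))
(u(-3, -5) + Y(-5))*O(3) = (-6 + √(-4 - 5))*3 = (-6 + √(-9))*3 = (-6 + 3*I)*3 = -18 + 9*I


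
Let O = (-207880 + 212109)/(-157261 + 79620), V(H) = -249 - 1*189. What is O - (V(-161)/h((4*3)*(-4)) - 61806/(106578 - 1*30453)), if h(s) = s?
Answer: -131882255319/15761123000 ≈ -8.3676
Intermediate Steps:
V(H) = -438 (V(H) = -249 - 189 = -438)
O = -4229/77641 (O = 4229/(-77641) = 4229*(-1/77641) = -4229/77641 ≈ -0.054469)
O - (V(-161)/h((4*3)*(-4)) - 61806/(106578 - 1*30453)) = -4229/77641 - (-438/((4*3)*(-4)) - 61806/(106578 - 1*30453)) = -4229/77641 - (-438/(12*(-4)) - 61806/(106578 - 30453)) = -4229/77641 - (-438/(-48) - 61806/76125) = -4229/77641 - (-438*(-1/48) - 61806*1/76125) = -4229/77641 - (73/8 - 20602/25375) = -4229/77641 - 1*1687559/203000 = -4229/77641 - 1687559/203000 = -131882255319/15761123000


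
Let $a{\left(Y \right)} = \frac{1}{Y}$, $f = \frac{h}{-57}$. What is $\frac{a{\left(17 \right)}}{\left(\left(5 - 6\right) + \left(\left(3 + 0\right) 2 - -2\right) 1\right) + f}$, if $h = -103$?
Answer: $\frac{57}{8534} \approx 0.0066792$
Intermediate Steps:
$f = \frac{103}{57}$ ($f = - \frac{103}{-57} = \left(-103\right) \left(- \frac{1}{57}\right) = \frac{103}{57} \approx 1.807$)
$\frac{a{\left(17 \right)}}{\left(\left(5 - 6\right) + \left(\left(3 + 0\right) 2 - -2\right) 1\right) + f} = \frac{1}{17 \left(\left(\left(5 - 6\right) + \left(\left(3 + 0\right) 2 - -2\right) 1\right) + \frac{103}{57}\right)} = \frac{1}{17 \left(\left(\left(5 - 6\right) + \left(3 \cdot 2 + 2\right) 1\right) + \frac{103}{57}\right)} = \frac{1}{17 \left(\left(-1 + \left(6 + 2\right) 1\right) + \frac{103}{57}\right)} = \frac{1}{17 \left(\left(-1 + 8 \cdot 1\right) + \frac{103}{57}\right)} = \frac{1}{17 \left(\left(-1 + 8\right) + \frac{103}{57}\right)} = \frac{1}{17 \left(7 + \frac{103}{57}\right)} = \frac{1}{17 \cdot \frac{502}{57}} = \frac{1}{17} \cdot \frac{57}{502} = \frac{57}{8534}$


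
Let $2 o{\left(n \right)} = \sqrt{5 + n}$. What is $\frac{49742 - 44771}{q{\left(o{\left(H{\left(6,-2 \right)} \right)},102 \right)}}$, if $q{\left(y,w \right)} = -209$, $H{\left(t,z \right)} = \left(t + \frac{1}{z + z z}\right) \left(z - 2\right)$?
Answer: $- \frac{4971}{209} \approx -23.785$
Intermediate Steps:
$H{\left(t,z \right)} = \left(-2 + z\right) \left(t + \frac{1}{z + z^{2}}\right)$ ($H{\left(t,z \right)} = \left(t + \frac{1}{z + z^{2}}\right) \left(-2 + z\right) = \left(-2 + z\right) \left(t + \frac{1}{z + z^{2}}\right)$)
$o{\left(n \right)} = \frac{\sqrt{5 + n}}{2}$
$\frac{49742 - 44771}{q{\left(o{\left(H{\left(6,-2 \right)} \right)},102 \right)}} = \frac{49742 - 44771}{-209} = 4971 \left(- \frac{1}{209}\right) = - \frac{4971}{209}$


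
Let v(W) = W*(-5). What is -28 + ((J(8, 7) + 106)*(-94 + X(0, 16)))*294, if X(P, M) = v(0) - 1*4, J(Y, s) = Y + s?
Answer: -3486280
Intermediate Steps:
v(W) = -5*W
X(P, M) = -4 (X(P, M) = -5*0 - 1*4 = 0 - 4 = -4)
-28 + ((J(8, 7) + 106)*(-94 + X(0, 16)))*294 = -28 + (((8 + 7) + 106)*(-94 - 4))*294 = -28 + ((15 + 106)*(-98))*294 = -28 + (121*(-98))*294 = -28 - 11858*294 = -28 - 3486252 = -3486280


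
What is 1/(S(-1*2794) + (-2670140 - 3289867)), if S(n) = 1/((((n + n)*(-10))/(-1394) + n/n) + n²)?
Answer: -5441058649/32428747635449846 ≈ -1.6778e-7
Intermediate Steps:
S(n) = 1/(1 + n² + 10*n/697) (S(n) = 1/((((2*n)*(-10))*(-1/1394) + 1) + n²) = 1/((-20*n*(-1/1394) + 1) + n²) = 1/((10*n/697 + 1) + n²) = 1/((1 + 10*n/697) + n²) = 1/(1 + n² + 10*n/697))
1/(S(-1*2794) + (-2670140 - 3289867)) = 1/(697/(697 + 10*(-1*2794) + 697*(-1*2794)²) + (-2670140 - 3289867)) = 1/(697/(697 + 10*(-2794) + 697*(-2794)²) - 5960007) = 1/(697/(697 - 27940 + 697*7806436) - 5960007) = 1/(697/(697 - 27940 + 5441085892) - 5960007) = 1/(697/5441058649 - 5960007) = 1/(-32428747635449846/5441058649) = -5441058649/32428747635449846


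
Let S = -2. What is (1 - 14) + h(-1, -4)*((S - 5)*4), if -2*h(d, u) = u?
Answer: -69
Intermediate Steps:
h(d, u) = -u/2
(1 - 14) + h(-1, -4)*((S - 5)*4) = (1 - 14) + (-½*(-4))*((-2 - 5)*4) = -13 + 2*(-7*4) = -13 + 2*(-28) = -13 - 56 = -69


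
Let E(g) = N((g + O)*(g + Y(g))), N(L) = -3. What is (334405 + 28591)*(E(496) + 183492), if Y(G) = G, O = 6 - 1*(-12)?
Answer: 66605773044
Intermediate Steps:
O = 18 (O = 6 + 12 = 18)
E(g) = -3
(334405 + 28591)*(E(496) + 183492) = (334405 + 28591)*(-3 + 183492) = 362996*183489 = 66605773044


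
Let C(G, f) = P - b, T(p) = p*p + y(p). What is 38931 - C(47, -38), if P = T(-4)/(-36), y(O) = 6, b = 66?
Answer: 701957/18 ≈ 38998.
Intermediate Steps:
T(p) = 6 + p² (T(p) = p*p + 6 = p² + 6 = 6 + p²)
P = -11/18 (P = (6 + (-4)²)/(-36) = (6 + 16)*(-1/36) = 22*(-1/36) = -11/18 ≈ -0.61111)
C(G, f) = -1199/18 (C(G, f) = -11/18 - 1*66 = -11/18 - 66 = -1199/18)
38931 - C(47, -38) = 38931 - 1*(-1199/18) = 38931 + 1199/18 = 701957/18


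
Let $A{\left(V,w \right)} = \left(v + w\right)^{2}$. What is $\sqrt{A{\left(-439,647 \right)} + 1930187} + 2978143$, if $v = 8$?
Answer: $2978143 + 94 \sqrt{267} \approx 2.9797 \cdot 10^{6}$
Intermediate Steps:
$A{\left(V,w \right)} = \left(8 + w\right)^{2}$
$\sqrt{A{\left(-439,647 \right)} + 1930187} + 2978143 = \sqrt{\left(8 + 647\right)^{2} + 1930187} + 2978143 = \sqrt{655^{2} + 1930187} + 2978143 = \sqrt{429025 + 1930187} + 2978143 = \sqrt{2359212} + 2978143 = 94 \sqrt{267} + 2978143 = 2978143 + 94 \sqrt{267}$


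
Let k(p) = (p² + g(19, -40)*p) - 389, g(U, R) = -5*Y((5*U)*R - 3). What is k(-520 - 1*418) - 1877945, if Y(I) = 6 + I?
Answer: -18806420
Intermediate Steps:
g(U, R) = -15 - 25*R*U (g(U, R) = -5*(6 + ((5*U)*R - 3)) = -5*(6 + (5*R*U - 3)) = -5*(6 + (-3 + 5*R*U)) = -5*(3 + 5*R*U) = -15 - 25*R*U)
k(p) = -389 + p² + 18985*p (k(p) = (p² + (-15 - 25*(-40)*19)*p) - 389 = (p² + (-15 + 19000)*p) - 389 = (p² + 18985*p) - 389 = -389 + p² + 18985*p)
k(-520 - 1*418) - 1877945 = (-389 + (-520 - 1*418)² + 18985*(-520 - 1*418)) - 1877945 = (-389 + (-520 - 418)² + 18985*(-520 - 418)) - 1877945 = (-389 + (-938)² + 18985*(-938)) - 1877945 = (-389 + 879844 - 17807930) - 1877945 = -16928475 - 1877945 = -18806420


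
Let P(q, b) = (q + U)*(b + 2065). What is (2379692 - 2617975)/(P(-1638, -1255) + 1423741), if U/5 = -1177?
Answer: 238283/4669889 ≈ 0.051025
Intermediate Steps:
U = -5885 (U = 5*(-1177) = -5885)
P(q, b) = (-5885 + q)*(2065 + b) (P(q, b) = (q - 5885)*(b + 2065) = (-5885 + q)*(2065 + b))
(2379692 - 2617975)/(P(-1638, -1255) + 1423741) = (2379692 - 2617975)/((-12152525 - 5885*(-1255) + 2065*(-1638) - 1255*(-1638)) + 1423741) = -238283/((-12152525 + 7385675 - 3382470 + 2055690) + 1423741) = -238283/(-6093630 + 1423741) = -238283/(-4669889) = -238283*(-1/4669889) = 238283/4669889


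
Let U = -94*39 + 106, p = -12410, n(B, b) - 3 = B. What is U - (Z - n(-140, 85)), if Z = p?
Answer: 8713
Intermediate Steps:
n(B, b) = 3 + B
U = -3560 (U = -3666 + 106 = -3560)
Z = -12410
U - (Z - n(-140, 85)) = -3560 - (-12410 - (3 - 140)) = -3560 - (-12410 - 1*(-137)) = -3560 - (-12410 + 137) = -3560 - 1*(-12273) = -3560 + 12273 = 8713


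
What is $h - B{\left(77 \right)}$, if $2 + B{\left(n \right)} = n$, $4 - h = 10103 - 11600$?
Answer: $1426$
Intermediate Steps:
$h = 1501$ ($h = 4 - \left(10103 - 11600\right) = 4 - -1497 = 4 + 1497 = 1501$)
$B{\left(n \right)} = -2 + n$
$h - B{\left(77 \right)} = 1501 - \left(-2 + 77\right) = 1501 - 75 = 1426$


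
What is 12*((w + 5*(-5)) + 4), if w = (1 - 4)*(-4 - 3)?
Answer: 0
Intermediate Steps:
w = 21 (w = -3*(-7) = 21)
12*((w + 5*(-5)) + 4) = 12*((21 + 5*(-5)) + 4) = 12*((21 - 25) + 4) = 12*(-4 + 4) = 12*0 = 0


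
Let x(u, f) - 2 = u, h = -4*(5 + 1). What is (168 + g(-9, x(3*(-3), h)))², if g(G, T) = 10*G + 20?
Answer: 9604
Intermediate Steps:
h = -24 (h = -4*6 = -24)
x(u, f) = 2 + u
g(G, T) = 20 + 10*G
(168 + g(-9, x(3*(-3), h)))² = (168 + (20 + 10*(-9)))² = (168 + (20 - 90))² = (168 - 70)² = 98² = 9604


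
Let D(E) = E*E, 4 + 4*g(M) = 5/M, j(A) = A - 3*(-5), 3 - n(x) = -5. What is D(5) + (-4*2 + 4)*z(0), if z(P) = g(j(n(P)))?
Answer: 662/23 ≈ 28.783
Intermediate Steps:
n(x) = 8 (n(x) = 3 - 1*(-5) = 3 + 5 = 8)
j(A) = 15 + A (j(A) = A + 15 = 15 + A)
g(M) = -1 + 5/(4*M) (g(M) = -1 + (5/M)/4 = -1 + 5/(4*M))
z(P) = -87/92 (z(P) = (5/4 - (15 + 8))/(15 + 8) = (5/4 - 1*23)/23 = (5/4 - 23)/23 = (1/23)*(-87/4) = -87/92)
D(E) = E²
D(5) + (-4*2 + 4)*z(0) = 5² + (-4*2 + 4)*(-87/92) = 25 + (-8 + 4)*(-87/92) = 25 - 4*(-87/92) = 25 + 87/23 = 662/23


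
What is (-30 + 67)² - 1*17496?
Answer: -16127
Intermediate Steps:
(-30 + 67)² - 1*17496 = 37² - 17496 = 1369 - 17496 = -16127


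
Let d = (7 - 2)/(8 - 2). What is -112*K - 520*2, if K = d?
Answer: -3400/3 ≈ -1133.3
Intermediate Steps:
d = ⅚ (d = 5/6 = 5*(⅙) = ⅚ ≈ 0.83333)
K = ⅚ ≈ 0.83333
-112*K - 520*2 = -112*⅚ - 520*2 = -280/3 - 1040 = -3400/3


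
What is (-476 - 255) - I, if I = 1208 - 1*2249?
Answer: 310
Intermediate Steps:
I = -1041 (I = 1208 - 2249 = -1041)
(-476 - 255) - I = (-476 - 255) - 1*(-1041) = -731 + 1041 = 310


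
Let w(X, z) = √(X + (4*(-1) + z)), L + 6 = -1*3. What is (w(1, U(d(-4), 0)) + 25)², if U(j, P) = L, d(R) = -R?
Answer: 613 + 100*I*√3 ≈ 613.0 + 173.21*I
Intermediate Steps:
L = -9 (L = -6 - 1*3 = -6 - 3 = -9)
U(j, P) = -9
w(X, z) = √(-4 + X + z) (w(X, z) = √(X + (-4 + z)) = √(-4 + X + z))
(w(1, U(d(-4), 0)) + 25)² = (√(-4 + 1 - 9) + 25)² = (√(-12) + 25)² = (2*I*√3 + 25)² = (25 + 2*I*√3)²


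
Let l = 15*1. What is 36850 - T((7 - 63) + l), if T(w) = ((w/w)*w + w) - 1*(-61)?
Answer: 36871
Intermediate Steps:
l = 15
T(w) = 61 + 2*w (T(w) = (1*w + w) + 61 = (w + w) + 61 = 2*w + 61 = 61 + 2*w)
36850 - T((7 - 63) + l) = 36850 - (61 + 2*((7 - 63) + 15)) = 36850 - (61 + 2*(-56 + 15)) = 36850 - (61 + 2*(-41)) = 36850 - (61 - 82) = 36850 - 1*(-21) = 36850 + 21 = 36871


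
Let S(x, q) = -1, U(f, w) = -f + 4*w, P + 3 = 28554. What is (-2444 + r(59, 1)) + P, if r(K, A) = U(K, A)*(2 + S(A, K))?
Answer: 26052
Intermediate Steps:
P = 28551 (P = -3 + 28554 = 28551)
r(K, A) = -K + 4*A (r(K, A) = (-K + 4*A)*(2 - 1) = (-K + 4*A)*1 = -K + 4*A)
(-2444 + r(59, 1)) + P = (-2444 + (-1*59 + 4*1)) + 28551 = (-2444 + (-59 + 4)) + 28551 = (-2444 - 55) + 28551 = -2499 + 28551 = 26052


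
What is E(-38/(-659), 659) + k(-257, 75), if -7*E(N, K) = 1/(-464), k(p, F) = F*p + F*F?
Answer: -44335199/3248 ≈ -13650.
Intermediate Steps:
k(p, F) = F² + F*p (k(p, F) = F*p + F² = F² + F*p)
E(N, K) = 1/3248 (E(N, K) = -⅐/(-464) = -⅐*(-1/464) = 1/3248)
E(-38/(-659), 659) + k(-257, 75) = 1/3248 + 75*(75 - 257) = 1/3248 + 75*(-182) = 1/3248 - 13650 = -44335199/3248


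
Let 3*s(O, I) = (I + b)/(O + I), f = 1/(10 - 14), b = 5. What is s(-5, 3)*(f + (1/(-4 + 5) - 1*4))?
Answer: 13/3 ≈ 4.3333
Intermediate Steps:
f = -¼ (f = 1/(-4) = -¼ ≈ -0.25000)
s(O, I) = (5 + I)/(3*(I + O)) (s(O, I) = ((I + 5)/(O + I))/3 = ((5 + I)/(I + O))/3 = (5 + I)/(3*(I + O)))
s(-5, 3)*(f + (1/(-4 + 5) - 1*4)) = ((5 + 3)/(3*(3 - 5)))*(-¼ + (1/(-4 + 5) - 1*4)) = ((⅓)*8/(-2))*(-¼ + (1/1 - 4)) = ((⅓)*(-½)*8)*(-¼ + (1 - 4)) = -4*(-¼ - 3)/3 = -4/3*(-13/4) = 13/3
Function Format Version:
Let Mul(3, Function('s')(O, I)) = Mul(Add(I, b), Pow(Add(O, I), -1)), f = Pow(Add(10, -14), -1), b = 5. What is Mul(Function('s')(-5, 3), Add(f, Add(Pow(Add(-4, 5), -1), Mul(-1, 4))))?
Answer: Rational(13, 3) ≈ 4.3333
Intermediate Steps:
f = Rational(-1, 4) (f = Pow(-4, -1) = Rational(-1, 4) ≈ -0.25000)
Function('s')(O, I) = Mul(Rational(1, 3), Pow(Add(I, O), -1), Add(5, I)) (Function('s')(O, I) = Mul(Rational(1, 3), Mul(Add(I, 5), Pow(Add(O, I), -1))) = Mul(Rational(1, 3), Mul(Add(5, I), Pow(Add(I, O), -1))) = Mul(Rational(1, 3), Mul(Pow(Add(I, O), -1), Add(5, I))) = Mul(Rational(1, 3), Pow(Add(I, O), -1), Add(5, I)))
Mul(Function('s')(-5, 3), Add(f, Add(Pow(Add(-4, 5), -1), Mul(-1, 4)))) = Mul(Mul(Rational(1, 3), Pow(Add(3, -5), -1), Add(5, 3)), Add(Rational(-1, 4), Add(Pow(Add(-4, 5), -1), Mul(-1, 4)))) = Mul(Mul(Rational(1, 3), Pow(-2, -1), 8), Add(Rational(-1, 4), Add(Pow(1, -1), -4))) = Mul(Mul(Rational(1, 3), Rational(-1, 2), 8), Add(Rational(-1, 4), Add(1, -4))) = Mul(Rational(-4, 3), Add(Rational(-1, 4), -3)) = Mul(Rational(-4, 3), Rational(-13, 4)) = Rational(13, 3)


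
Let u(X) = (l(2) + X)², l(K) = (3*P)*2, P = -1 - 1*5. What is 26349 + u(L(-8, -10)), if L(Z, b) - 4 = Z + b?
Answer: 28849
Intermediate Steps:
P = -6 (P = -1 - 5 = -6)
L(Z, b) = 4 + Z + b (L(Z, b) = 4 + (Z + b) = 4 + Z + b)
l(K) = -36 (l(K) = (3*(-6))*2 = -18*2 = -36)
u(X) = (-36 + X)²
26349 + u(L(-8, -10)) = 26349 + (-36 + (4 - 8 - 10))² = 26349 + (-36 - 14)² = 26349 + (-50)² = 26349 + 2500 = 28849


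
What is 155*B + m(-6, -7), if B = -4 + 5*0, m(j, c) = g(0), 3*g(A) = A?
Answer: -620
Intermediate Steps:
g(A) = A/3
m(j, c) = 0 (m(j, c) = (⅓)*0 = 0)
B = -4 (B = -4 + 0 = -4)
155*B + m(-6, -7) = 155*(-4) + 0 = -620 + 0 = -620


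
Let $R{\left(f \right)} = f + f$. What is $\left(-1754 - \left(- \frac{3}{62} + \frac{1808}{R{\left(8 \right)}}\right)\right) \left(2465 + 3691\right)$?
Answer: $- \frac{356281578}{31} \approx -1.1493 \cdot 10^{7}$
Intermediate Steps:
$R{\left(f \right)} = 2 f$
$\left(-1754 - \left(- \frac{3}{62} + \frac{1808}{R{\left(8 \right)}}\right)\right) \left(2465 + 3691\right) = \left(-1754 - \left(113 - \frac{3}{62}\right)\right) \left(2465 + 3691\right) = \left(-1754 - \left(- \frac{3}{62} + \frac{1808}{16}\right)\right) 6156 = \left(-1754 + \left(\left(-1808\right) \frac{1}{16} + \frac{3}{62}\right)\right) 6156 = \left(-1754 + \left(-113 + \frac{3}{62}\right)\right) 6156 = \left(-1754 - \frac{7003}{62}\right) 6156 = \left(- \frac{115751}{62}\right) 6156 = - \frac{356281578}{31}$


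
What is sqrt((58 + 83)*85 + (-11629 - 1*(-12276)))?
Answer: 2*sqrt(3158) ≈ 112.39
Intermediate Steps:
sqrt((58 + 83)*85 + (-11629 - 1*(-12276))) = sqrt(141*85 + (-11629 + 12276)) = sqrt(11985 + 647) = sqrt(12632) = 2*sqrt(3158)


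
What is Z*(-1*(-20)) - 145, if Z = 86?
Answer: 1575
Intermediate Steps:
Z*(-1*(-20)) - 145 = 86*(-1*(-20)) - 145 = 86*20 - 145 = 1720 - 145 = 1575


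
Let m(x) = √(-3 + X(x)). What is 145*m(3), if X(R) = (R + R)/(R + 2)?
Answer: 87*I*√5 ≈ 194.54*I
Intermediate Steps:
X(R) = 2*R/(2 + R) (X(R) = (2*R)/(2 + R) = 2*R/(2 + R))
m(x) = √(-3 + 2*x/(2 + x))
145*m(3) = 145*√((-6 - 1*3)/(2 + 3)) = 145*√((-6 - 3)/5) = 145*√((⅕)*(-9)) = 145*√(-9/5) = 145*(3*I*√5/5) = 87*I*√5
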